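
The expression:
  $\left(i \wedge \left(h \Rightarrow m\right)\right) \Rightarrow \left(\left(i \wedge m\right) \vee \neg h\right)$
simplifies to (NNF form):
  $\text{True}$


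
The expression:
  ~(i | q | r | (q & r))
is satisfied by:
  {q: False, i: False, r: False}


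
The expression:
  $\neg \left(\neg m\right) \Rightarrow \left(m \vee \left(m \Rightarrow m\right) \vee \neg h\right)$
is always true.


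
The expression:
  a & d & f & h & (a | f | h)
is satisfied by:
  {a: True, h: True, d: True, f: True}


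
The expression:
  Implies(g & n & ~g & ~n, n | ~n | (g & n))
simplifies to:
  True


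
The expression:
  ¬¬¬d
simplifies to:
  ¬d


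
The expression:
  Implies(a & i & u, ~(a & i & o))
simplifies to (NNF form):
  ~a | ~i | ~o | ~u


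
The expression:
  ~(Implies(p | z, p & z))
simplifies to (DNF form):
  (p & ~z) | (z & ~p)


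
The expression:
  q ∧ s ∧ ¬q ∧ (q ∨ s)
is never true.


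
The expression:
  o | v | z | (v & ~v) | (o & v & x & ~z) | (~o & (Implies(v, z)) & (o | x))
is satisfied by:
  {x: True, o: True, v: True, z: True}
  {x: True, o: True, v: True, z: False}
  {x: True, o: True, z: True, v: False}
  {x: True, o: True, z: False, v: False}
  {x: True, v: True, z: True, o: False}
  {x: True, v: True, z: False, o: False}
  {x: True, v: False, z: True, o: False}
  {x: True, v: False, z: False, o: False}
  {o: True, v: True, z: True, x: False}
  {o: True, v: True, z: False, x: False}
  {o: True, z: True, v: False, x: False}
  {o: True, z: False, v: False, x: False}
  {v: True, z: True, o: False, x: False}
  {v: True, o: False, z: False, x: False}
  {z: True, o: False, v: False, x: False}


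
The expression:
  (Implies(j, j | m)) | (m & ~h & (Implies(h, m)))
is always true.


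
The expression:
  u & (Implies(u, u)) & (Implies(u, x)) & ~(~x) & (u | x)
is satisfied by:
  {u: True, x: True}


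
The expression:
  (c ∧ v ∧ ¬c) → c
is always true.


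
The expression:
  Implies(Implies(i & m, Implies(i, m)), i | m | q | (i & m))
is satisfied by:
  {i: True, q: True, m: True}
  {i: True, q: True, m: False}
  {i: True, m: True, q: False}
  {i: True, m: False, q: False}
  {q: True, m: True, i: False}
  {q: True, m: False, i: False}
  {m: True, q: False, i: False}


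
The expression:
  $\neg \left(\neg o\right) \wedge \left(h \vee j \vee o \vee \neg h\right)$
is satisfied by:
  {o: True}


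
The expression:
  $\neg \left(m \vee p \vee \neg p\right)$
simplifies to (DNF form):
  $\text{False}$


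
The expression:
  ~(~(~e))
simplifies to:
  ~e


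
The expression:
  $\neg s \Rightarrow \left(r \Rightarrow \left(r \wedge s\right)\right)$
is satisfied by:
  {s: True, r: False}
  {r: False, s: False}
  {r: True, s: True}


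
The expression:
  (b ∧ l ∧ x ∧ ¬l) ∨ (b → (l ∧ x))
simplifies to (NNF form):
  (l ∧ x) ∨ ¬b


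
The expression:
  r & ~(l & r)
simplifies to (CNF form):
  r & ~l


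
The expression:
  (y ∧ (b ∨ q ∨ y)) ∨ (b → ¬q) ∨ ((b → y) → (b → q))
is always true.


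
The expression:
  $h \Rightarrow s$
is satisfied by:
  {s: True, h: False}
  {h: False, s: False}
  {h: True, s: True}


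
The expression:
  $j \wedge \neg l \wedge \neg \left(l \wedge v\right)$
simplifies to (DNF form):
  $j \wedge \neg l$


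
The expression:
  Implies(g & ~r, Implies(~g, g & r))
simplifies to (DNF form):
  True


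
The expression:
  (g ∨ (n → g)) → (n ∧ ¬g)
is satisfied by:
  {n: True, g: False}


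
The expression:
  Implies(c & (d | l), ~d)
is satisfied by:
  {c: False, d: False}
  {d: True, c: False}
  {c: True, d: False}


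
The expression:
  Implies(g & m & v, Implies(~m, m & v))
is always true.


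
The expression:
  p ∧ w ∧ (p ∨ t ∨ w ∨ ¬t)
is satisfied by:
  {p: True, w: True}


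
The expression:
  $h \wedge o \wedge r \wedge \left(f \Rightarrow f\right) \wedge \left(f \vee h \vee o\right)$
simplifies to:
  $h \wedge o \wedge r$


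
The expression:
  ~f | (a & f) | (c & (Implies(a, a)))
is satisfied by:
  {a: True, c: True, f: False}
  {a: True, c: False, f: False}
  {c: True, a: False, f: False}
  {a: False, c: False, f: False}
  {f: True, a: True, c: True}
  {f: True, a: True, c: False}
  {f: True, c: True, a: False}


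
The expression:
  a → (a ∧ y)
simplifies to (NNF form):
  y ∨ ¬a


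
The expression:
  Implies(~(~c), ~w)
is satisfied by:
  {w: False, c: False}
  {c: True, w: False}
  {w: True, c: False}


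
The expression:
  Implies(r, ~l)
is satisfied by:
  {l: False, r: False}
  {r: True, l: False}
  {l: True, r: False}


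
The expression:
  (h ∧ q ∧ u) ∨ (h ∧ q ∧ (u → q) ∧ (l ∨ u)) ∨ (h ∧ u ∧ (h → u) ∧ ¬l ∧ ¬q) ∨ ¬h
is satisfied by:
  {u: True, q: True, h: False, l: False}
  {u: True, q: False, h: False, l: False}
  {q: True, u: False, h: False, l: False}
  {u: False, q: False, h: False, l: False}
  {l: True, u: True, q: True, h: False}
  {l: True, u: True, q: False, h: False}
  {l: True, q: True, u: False, h: False}
  {l: True, q: False, u: False, h: False}
  {u: True, h: True, q: True, l: False}
  {u: True, h: True, q: False, l: False}
  {l: True, u: True, h: True, q: True}
  {l: True, h: True, q: True, u: False}


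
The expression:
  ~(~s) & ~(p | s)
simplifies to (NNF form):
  False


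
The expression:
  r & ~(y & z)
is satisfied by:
  {r: True, z: False, y: False}
  {r: True, y: True, z: False}
  {r: True, z: True, y: False}


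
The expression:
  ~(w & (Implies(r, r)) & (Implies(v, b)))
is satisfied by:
  {v: True, w: False, b: False}
  {v: False, w: False, b: False}
  {b: True, v: True, w: False}
  {b: True, v: False, w: False}
  {w: True, v: True, b: False}


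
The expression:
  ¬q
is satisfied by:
  {q: False}


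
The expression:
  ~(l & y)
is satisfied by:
  {l: False, y: False}
  {y: True, l: False}
  {l: True, y: False}


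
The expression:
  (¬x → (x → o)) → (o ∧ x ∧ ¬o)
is never true.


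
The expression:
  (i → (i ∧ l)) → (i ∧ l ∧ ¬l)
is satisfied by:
  {i: True, l: False}


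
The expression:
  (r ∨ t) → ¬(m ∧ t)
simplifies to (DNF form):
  ¬m ∨ ¬t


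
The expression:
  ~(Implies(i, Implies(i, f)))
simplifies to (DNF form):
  i & ~f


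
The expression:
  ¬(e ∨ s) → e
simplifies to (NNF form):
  e ∨ s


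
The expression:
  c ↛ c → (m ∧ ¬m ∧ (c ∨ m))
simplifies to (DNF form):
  True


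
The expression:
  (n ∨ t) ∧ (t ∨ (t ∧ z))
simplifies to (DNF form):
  t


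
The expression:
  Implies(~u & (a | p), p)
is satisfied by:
  {u: True, p: True, a: False}
  {u: True, p: False, a: False}
  {p: True, u: False, a: False}
  {u: False, p: False, a: False}
  {a: True, u: True, p: True}
  {a: True, u: True, p: False}
  {a: True, p: True, u: False}


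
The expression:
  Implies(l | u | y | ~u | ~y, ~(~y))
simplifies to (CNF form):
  y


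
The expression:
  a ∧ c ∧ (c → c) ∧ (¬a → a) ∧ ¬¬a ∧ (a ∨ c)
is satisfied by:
  {a: True, c: True}


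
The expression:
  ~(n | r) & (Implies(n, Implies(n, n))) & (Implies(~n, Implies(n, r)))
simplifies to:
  ~n & ~r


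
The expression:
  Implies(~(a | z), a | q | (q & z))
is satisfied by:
  {a: True, q: True, z: True}
  {a: True, q: True, z: False}
  {a: True, z: True, q: False}
  {a: True, z: False, q: False}
  {q: True, z: True, a: False}
  {q: True, z: False, a: False}
  {z: True, q: False, a: False}


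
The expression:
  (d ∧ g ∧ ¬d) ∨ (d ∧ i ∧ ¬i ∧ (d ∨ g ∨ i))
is never true.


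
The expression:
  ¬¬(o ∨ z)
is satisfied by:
  {o: True, z: True}
  {o: True, z: False}
  {z: True, o: False}


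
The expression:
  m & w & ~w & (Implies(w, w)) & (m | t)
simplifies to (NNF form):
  False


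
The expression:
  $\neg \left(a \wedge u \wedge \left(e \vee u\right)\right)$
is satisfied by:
  {u: False, a: False}
  {a: True, u: False}
  {u: True, a: False}


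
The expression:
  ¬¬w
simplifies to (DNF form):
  w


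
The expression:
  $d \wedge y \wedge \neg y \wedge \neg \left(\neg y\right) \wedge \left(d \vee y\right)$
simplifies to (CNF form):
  $\text{False}$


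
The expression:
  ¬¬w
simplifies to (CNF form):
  w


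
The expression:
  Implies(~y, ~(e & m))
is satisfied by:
  {y: True, m: False, e: False}
  {m: False, e: False, y: False}
  {e: True, y: True, m: False}
  {e: True, m: False, y: False}
  {y: True, m: True, e: False}
  {m: True, y: False, e: False}
  {e: True, m: True, y: True}


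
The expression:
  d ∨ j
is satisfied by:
  {d: True, j: True}
  {d: True, j: False}
  {j: True, d: False}


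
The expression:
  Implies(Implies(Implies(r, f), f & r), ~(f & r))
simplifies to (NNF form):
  ~f | ~r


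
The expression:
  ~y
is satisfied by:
  {y: False}


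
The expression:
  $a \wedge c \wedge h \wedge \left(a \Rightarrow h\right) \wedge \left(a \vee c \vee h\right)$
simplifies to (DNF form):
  $a \wedge c \wedge h$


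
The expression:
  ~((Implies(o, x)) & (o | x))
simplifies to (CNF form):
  ~x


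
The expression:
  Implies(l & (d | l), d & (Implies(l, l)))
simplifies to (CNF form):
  d | ~l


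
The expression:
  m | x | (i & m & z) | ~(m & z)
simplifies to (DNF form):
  True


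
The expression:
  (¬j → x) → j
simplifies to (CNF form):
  j ∨ ¬x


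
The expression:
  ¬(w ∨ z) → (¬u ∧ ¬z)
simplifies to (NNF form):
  w ∨ z ∨ ¬u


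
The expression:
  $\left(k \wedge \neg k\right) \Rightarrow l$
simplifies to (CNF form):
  $\text{True}$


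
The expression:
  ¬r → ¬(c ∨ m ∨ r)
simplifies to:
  r ∨ (¬c ∧ ¬m)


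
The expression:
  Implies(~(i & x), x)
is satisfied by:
  {x: True}


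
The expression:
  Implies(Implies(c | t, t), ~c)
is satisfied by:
  {c: False, t: False}
  {t: True, c: False}
  {c: True, t: False}


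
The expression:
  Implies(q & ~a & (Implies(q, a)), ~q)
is always true.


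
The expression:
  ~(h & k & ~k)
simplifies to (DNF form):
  True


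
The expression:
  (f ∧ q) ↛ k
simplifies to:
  f ∧ q ∧ ¬k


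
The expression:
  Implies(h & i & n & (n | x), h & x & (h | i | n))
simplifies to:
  x | ~h | ~i | ~n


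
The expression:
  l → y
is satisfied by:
  {y: True, l: False}
  {l: False, y: False}
  {l: True, y: True}


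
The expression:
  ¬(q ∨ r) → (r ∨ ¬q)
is always true.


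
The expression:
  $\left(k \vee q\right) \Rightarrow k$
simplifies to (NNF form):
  $k \vee \neg q$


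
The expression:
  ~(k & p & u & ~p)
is always true.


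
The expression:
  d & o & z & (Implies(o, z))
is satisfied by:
  {z: True, d: True, o: True}


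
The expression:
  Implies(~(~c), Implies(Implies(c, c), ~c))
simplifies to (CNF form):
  ~c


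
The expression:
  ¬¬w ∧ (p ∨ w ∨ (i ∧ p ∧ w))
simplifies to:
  w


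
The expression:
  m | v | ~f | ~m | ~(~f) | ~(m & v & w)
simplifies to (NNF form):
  True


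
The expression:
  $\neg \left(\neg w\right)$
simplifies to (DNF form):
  $w$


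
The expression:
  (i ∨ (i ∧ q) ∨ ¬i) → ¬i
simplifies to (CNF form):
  ¬i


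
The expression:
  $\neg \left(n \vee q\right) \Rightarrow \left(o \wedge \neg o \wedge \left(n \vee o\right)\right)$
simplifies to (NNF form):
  $n \vee q$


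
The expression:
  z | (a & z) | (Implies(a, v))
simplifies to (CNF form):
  v | z | ~a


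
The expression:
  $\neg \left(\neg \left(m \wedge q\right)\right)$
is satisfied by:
  {m: True, q: True}


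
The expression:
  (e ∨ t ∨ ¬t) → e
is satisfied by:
  {e: True}


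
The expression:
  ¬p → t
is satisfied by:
  {t: True, p: True}
  {t: True, p: False}
  {p: True, t: False}


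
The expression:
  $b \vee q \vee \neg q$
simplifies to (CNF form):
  $\text{True}$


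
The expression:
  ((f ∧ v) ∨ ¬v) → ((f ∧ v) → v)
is always true.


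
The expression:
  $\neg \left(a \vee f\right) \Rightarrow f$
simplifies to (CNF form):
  $a \vee f$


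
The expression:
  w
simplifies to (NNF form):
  w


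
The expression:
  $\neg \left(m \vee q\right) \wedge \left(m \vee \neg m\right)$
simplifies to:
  $\neg m \wedge \neg q$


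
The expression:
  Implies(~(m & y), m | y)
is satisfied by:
  {y: True, m: True}
  {y: True, m: False}
  {m: True, y: False}


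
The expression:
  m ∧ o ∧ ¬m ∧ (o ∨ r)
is never true.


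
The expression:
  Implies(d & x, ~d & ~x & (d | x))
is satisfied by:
  {d: False, x: False}
  {x: True, d: False}
  {d: True, x: False}


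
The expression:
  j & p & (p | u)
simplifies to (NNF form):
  j & p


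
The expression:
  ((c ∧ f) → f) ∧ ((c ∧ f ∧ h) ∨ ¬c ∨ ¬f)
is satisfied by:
  {h: True, c: False, f: False}
  {c: False, f: False, h: False}
  {f: True, h: True, c: False}
  {f: True, c: False, h: False}
  {h: True, c: True, f: False}
  {c: True, h: False, f: False}
  {f: True, c: True, h: True}


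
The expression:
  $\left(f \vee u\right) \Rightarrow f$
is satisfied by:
  {f: True, u: False}
  {u: False, f: False}
  {u: True, f: True}


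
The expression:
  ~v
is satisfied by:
  {v: False}


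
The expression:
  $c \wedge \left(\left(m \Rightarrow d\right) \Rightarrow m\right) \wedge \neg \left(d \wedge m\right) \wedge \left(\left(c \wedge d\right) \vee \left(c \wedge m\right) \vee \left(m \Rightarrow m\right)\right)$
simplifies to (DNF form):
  $c \wedge m \wedge \neg d$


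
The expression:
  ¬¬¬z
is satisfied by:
  {z: False}


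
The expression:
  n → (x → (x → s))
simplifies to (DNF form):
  s ∨ ¬n ∨ ¬x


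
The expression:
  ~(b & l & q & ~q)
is always true.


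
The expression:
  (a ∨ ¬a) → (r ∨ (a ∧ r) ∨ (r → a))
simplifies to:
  True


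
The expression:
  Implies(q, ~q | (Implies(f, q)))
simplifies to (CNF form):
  True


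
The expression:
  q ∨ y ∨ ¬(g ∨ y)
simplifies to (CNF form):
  q ∨ y ∨ ¬g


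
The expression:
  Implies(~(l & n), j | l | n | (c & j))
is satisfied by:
  {n: True, l: True, j: True}
  {n: True, l: True, j: False}
  {n: True, j: True, l: False}
  {n: True, j: False, l: False}
  {l: True, j: True, n: False}
  {l: True, j: False, n: False}
  {j: True, l: False, n: False}


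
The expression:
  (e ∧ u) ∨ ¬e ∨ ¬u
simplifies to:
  True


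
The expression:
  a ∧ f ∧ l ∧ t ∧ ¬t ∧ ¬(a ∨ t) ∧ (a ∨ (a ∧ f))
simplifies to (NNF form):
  False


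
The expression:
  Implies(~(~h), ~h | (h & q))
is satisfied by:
  {q: True, h: False}
  {h: False, q: False}
  {h: True, q: True}


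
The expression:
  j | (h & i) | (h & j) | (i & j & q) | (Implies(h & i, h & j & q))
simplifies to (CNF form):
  True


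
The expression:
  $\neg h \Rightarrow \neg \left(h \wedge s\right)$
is always true.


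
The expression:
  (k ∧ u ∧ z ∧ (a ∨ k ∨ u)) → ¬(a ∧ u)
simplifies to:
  ¬a ∨ ¬k ∨ ¬u ∨ ¬z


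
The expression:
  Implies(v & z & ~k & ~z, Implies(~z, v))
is always true.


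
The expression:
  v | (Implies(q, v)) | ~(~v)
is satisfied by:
  {v: True, q: False}
  {q: False, v: False}
  {q: True, v: True}


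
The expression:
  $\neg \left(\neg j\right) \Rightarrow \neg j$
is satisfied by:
  {j: False}


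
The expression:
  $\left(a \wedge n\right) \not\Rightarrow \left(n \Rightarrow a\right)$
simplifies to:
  $\text{False}$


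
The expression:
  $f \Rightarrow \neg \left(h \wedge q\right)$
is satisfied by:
  {h: False, q: False, f: False}
  {f: True, h: False, q: False}
  {q: True, h: False, f: False}
  {f: True, q: True, h: False}
  {h: True, f: False, q: False}
  {f: True, h: True, q: False}
  {q: True, h: True, f: False}


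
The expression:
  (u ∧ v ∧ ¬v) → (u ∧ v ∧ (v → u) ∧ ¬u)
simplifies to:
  True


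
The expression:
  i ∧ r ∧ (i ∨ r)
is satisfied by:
  {r: True, i: True}


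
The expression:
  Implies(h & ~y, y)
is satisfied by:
  {y: True, h: False}
  {h: False, y: False}
  {h: True, y: True}


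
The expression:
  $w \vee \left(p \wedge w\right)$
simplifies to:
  $w$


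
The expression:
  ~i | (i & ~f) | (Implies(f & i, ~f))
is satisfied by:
  {i: False, f: False}
  {f: True, i: False}
  {i: True, f: False}


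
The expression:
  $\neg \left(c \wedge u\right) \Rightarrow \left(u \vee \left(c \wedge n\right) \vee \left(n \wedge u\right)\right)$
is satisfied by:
  {c: True, u: True, n: True}
  {c: True, u: True, n: False}
  {u: True, n: True, c: False}
  {u: True, n: False, c: False}
  {c: True, n: True, u: False}


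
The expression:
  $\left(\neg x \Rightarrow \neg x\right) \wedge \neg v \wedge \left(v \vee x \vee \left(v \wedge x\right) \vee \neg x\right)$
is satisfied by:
  {v: False}


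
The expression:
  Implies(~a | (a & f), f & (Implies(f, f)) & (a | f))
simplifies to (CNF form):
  a | f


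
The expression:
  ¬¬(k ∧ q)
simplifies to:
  k ∧ q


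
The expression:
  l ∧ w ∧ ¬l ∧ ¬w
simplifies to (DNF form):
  False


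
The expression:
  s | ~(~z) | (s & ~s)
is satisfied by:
  {z: True, s: True}
  {z: True, s: False}
  {s: True, z: False}


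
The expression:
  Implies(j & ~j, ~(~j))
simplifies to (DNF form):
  True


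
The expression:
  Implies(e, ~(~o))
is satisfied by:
  {o: True, e: False}
  {e: False, o: False}
  {e: True, o: True}


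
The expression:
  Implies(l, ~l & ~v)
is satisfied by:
  {l: False}


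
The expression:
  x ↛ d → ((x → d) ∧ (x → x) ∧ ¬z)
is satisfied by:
  {d: True, x: False}
  {x: False, d: False}
  {x: True, d: True}


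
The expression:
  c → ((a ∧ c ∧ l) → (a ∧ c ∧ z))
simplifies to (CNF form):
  z ∨ ¬a ∨ ¬c ∨ ¬l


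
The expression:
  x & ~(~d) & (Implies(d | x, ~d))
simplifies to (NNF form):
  False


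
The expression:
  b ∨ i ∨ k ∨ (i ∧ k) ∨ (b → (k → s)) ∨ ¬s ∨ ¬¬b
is always true.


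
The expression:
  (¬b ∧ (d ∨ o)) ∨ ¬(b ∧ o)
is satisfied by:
  {o: False, b: False}
  {b: True, o: False}
  {o: True, b: False}


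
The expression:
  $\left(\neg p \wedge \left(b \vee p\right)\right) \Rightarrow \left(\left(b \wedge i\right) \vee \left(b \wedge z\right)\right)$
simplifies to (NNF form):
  $i \vee p \vee z \vee \neg b$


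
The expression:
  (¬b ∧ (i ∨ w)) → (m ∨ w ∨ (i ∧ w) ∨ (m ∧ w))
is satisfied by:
  {b: True, m: True, w: True, i: False}
  {b: True, m: True, w: False, i: False}
  {b: True, w: True, i: False, m: False}
  {b: True, w: False, i: False, m: False}
  {m: True, w: True, i: False, b: False}
  {m: True, w: False, i: False, b: False}
  {w: True, m: False, i: False, b: False}
  {w: False, m: False, i: False, b: False}
  {b: True, m: True, i: True, w: True}
  {b: True, m: True, i: True, w: False}
  {b: True, i: True, w: True, m: False}
  {b: True, i: True, w: False, m: False}
  {i: True, m: True, w: True, b: False}
  {i: True, m: True, w: False, b: False}
  {i: True, w: True, m: False, b: False}


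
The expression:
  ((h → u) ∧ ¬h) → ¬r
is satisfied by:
  {h: True, r: False}
  {r: False, h: False}
  {r: True, h: True}


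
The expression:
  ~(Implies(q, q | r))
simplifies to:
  False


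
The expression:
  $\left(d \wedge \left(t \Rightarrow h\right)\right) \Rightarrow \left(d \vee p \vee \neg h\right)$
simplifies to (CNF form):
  $\text{True}$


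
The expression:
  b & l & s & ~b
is never true.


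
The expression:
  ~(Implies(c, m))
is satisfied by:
  {c: True, m: False}


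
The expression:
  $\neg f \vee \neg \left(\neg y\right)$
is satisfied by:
  {y: True, f: False}
  {f: False, y: False}
  {f: True, y: True}


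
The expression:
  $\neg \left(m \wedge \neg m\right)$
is always true.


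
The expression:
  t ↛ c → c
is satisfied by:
  {c: True, t: False}
  {t: False, c: False}
  {t: True, c: True}


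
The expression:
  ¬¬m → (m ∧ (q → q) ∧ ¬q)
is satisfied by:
  {m: False, q: False}
  {q: True, m: False}
  {m: True, q: False}


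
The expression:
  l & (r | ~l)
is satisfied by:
  {r: True, l: True}


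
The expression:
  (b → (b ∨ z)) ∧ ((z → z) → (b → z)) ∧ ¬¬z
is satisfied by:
  {z: True}


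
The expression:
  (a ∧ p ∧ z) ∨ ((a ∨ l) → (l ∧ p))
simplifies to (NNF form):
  (l ∧ p) ∨ (p ∧ z) ∨ (¬a ∧ ¬l)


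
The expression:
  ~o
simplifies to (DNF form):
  ~o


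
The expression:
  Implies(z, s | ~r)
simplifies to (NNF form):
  s | ~r | ~z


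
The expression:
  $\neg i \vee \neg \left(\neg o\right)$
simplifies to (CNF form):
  $o \vee \neg i$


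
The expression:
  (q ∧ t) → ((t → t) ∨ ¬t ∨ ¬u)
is always true.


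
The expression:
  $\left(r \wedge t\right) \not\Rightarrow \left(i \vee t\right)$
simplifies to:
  $\text{False}$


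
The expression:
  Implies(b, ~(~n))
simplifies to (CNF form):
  n | ~b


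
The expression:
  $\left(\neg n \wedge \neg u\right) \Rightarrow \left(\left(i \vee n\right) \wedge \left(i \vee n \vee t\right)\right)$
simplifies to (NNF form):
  $i \vee n \vee u$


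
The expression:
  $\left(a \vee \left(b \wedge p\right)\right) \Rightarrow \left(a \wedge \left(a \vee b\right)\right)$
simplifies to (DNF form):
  $a \vee \neg b \vee \neg p$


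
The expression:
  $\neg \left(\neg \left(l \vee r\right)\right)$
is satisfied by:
  {r: True, l: True}
  {r: True, l: False}
  {l: True, r: False}


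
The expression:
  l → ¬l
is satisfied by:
  {l: False}


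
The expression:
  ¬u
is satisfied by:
  {u: False}


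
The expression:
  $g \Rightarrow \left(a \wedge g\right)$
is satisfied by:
  {a: True, g: False}
  {g: False, a: False}
  {g: True, a: True}


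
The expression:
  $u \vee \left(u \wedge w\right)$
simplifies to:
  $u$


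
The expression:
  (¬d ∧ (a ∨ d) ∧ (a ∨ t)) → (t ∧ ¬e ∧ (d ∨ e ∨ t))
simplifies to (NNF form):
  d ∨ (t ∧ ¬e) ∨ ¬a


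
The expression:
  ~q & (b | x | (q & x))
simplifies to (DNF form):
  (b & ~q) | (x & ~q)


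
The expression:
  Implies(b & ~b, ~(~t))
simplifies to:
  True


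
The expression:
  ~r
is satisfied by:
  {r: False}


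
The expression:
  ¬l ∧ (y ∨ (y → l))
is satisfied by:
  {l: False}


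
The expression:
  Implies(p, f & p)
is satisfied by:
  {f: True, p: False}
  {p: False, f: False}
  {p: True, f: True}


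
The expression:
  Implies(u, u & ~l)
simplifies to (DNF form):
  ~l | ~u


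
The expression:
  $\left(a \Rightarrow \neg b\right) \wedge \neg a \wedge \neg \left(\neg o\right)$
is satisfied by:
  {o: True, a: False}


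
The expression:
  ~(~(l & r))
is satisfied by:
  {r: True, l: True}


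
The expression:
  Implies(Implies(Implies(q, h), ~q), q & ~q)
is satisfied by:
  {h: True, q: True}


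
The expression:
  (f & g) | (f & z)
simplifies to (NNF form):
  f & (g | z)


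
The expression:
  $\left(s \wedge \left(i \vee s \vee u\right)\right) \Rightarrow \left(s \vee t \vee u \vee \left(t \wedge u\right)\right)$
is always true.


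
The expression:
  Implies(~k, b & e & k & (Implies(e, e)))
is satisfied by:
  {k: True}


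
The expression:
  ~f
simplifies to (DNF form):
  ~f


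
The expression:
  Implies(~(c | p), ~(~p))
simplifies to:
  c | p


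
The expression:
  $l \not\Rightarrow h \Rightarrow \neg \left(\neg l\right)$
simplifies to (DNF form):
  $\text{True}$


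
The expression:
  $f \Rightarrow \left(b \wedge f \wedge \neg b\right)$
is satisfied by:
  {f: False}


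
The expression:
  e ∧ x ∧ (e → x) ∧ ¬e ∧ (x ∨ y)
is never true.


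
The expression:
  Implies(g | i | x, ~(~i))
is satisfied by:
  {i: True, x: False, g: False}
  {i: True, g: True, x: False}
  {i: True, x: True, g: False}
  {i: True, g: True, x: True}
  {g: False, x: False, i: False}


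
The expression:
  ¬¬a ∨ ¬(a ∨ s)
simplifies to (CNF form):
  a ∨ ¬s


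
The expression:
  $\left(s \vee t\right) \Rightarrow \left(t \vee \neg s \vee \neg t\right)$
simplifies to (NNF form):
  $\text{True}$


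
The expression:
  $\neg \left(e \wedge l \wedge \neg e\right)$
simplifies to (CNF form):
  $\text{True}$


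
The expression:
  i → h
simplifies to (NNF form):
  h ∨ ¬i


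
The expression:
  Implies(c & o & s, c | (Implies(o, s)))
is always true.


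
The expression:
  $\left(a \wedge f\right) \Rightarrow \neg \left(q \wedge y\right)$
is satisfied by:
  {q: False, y: False, a: False, f: False}
  {f: True, q: False, y: False, a: False}
  {a: True, q: False, y: False, f: False}
  {f: True, a: True, q: False, y: False}
  {y: True, f: False, q: False, a: False}
  {f: True, y: True, q: False, a: False}
  {a: True, y: True, f: False, q: False}
  {f: True, a: True, y: True, q: False}
  {q: True, a: False, y: False, f: False}
  {f: True, q: True, a: False, y: False}
  {a: True, q: True, f: False, y: False}
  {f: True, a: True, q: True, y: False}
  {y: True, q: True, a: False, f: False}
  {f: True, y: True, q: True, a: False}
  {a: True, y: True, q: True, f: False}


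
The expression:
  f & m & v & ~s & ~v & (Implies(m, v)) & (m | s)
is never true.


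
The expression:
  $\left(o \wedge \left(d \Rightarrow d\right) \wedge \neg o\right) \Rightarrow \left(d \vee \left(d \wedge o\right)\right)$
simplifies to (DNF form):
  $\text{True}$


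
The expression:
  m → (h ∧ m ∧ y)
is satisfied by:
  {h: True, y: True, m: False}
  {h: True, y: False, m: False}
  {y: True, h: False, m: False}
  {h: False, y: False, m: False}
  {h: True, m: True, y: True}


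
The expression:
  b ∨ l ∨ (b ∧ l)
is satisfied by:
  {b: True, l: True}
  {b: True, l: False}
  {l: True, b: False}


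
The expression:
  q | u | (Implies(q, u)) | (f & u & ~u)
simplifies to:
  True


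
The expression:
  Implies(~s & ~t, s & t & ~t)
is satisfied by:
  {t: True, s: True}
  {t: True, s: False}
  {s: True, t: False}


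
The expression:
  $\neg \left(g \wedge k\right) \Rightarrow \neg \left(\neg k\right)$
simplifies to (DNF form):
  $k$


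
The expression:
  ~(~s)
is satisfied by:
  {s: True}


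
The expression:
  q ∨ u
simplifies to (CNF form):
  q ∨ u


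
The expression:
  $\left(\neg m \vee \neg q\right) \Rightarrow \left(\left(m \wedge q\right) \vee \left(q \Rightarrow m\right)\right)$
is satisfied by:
  {m: True, q: False}
  {q: False, m: False}
  {q: True, m: True}


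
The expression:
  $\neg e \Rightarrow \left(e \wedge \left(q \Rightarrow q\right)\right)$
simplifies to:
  $e$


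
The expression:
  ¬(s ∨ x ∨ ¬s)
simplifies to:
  False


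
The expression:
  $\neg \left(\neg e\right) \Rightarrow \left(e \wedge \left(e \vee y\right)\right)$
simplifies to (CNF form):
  $\text{True}$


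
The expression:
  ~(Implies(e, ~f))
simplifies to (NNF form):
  e & f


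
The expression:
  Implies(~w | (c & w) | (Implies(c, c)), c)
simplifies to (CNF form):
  c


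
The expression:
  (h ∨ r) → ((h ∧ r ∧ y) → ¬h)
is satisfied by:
  {h: False, y: False, r: False}
  {r: True, h: False, y: False}
  {y: True, h: False, r: False}
  {r: True, y: True, h: False}
  {h: True, r: False, y: False}
  {r: True, h: True, y: False}
  {y: True, h: True, r: False}


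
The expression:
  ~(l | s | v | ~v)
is never true.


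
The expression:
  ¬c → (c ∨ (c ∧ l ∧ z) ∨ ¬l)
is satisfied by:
  {c: True, l: False}
  {l: False, c: False}
  {l: True, c: True}


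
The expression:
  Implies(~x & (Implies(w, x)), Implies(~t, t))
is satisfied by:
  {x: True, t: True, w: True}
  {x: True, t: True, w: False}
  {x: True, w: True, t: False}
  {x: True, w: False, t: False}
  {t: True, w: True, x: False}
  {t: True, w: False, x: False}
  {w: True, t: False, x: False}


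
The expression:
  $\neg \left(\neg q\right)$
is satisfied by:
  {q: True}


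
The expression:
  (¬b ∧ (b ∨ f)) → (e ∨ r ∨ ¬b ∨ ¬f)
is always true.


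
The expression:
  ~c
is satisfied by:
  {c: False}


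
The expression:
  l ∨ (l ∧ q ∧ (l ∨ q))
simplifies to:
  l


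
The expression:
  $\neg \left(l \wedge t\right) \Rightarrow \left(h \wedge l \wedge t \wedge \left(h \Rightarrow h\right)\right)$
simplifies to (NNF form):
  $l \wedge t$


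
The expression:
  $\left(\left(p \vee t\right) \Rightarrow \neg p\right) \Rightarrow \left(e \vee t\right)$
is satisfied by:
  {t: True, e: True, p: True}
  {t: True, e: True, p: False}
  {t: True, p: True, e: False}
  {t: True, p: False, e: False}
  {e: True, p: True, t: False}
  {e: True, p: False, t: False}
  {p: True, e: False, t: False}


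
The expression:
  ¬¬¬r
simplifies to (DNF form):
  ¬r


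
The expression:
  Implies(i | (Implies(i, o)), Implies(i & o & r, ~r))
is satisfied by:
  {o: False, i: False, r: False}
  {r: True, o: False, i: False}
  {i: True, o: False, r: False}
  {r: True, i: True, o: False}
  {o: True, r: False, i: False}
  {r: True, o: True, i: False}
  {i: True, o: True, r: False}


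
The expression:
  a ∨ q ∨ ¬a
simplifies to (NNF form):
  True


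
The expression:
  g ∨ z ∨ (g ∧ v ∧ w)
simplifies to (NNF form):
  g ∨ z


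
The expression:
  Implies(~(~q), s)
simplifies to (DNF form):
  s | ~q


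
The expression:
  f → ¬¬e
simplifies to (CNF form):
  e ∨ ¬f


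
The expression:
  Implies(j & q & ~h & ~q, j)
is always true.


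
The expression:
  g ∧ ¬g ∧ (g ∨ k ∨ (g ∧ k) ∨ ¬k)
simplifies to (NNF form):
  False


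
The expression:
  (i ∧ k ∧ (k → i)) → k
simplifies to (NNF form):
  True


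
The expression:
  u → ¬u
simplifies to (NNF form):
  ¬u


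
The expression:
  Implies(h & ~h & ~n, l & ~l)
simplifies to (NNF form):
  True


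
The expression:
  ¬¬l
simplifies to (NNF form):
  l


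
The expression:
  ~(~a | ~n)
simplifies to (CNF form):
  a & n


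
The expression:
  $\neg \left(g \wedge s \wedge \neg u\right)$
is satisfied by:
  {u: True, s: False, g: False}
  {s: False, g: False, u: False}
  {g: True, u: True, s: False}
  {g: True, s: False, u: False}
  {u: True, s: True, g: False}
  {s: True, u: False, g: False}
  {g: True, s: True, u: True}


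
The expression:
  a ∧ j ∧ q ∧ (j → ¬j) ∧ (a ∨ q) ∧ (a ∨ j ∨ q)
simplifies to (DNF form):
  False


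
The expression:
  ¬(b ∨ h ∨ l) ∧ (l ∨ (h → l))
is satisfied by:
  {h: False, l: False, b: False}


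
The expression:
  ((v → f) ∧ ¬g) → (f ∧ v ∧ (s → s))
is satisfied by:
  {v: True, g: True}
  {v: True, g: False}
  {g: True, v: False}


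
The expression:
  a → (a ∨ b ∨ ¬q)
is always true.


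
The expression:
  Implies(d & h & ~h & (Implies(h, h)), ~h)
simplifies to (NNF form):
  True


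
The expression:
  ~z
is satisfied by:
  {z: False}


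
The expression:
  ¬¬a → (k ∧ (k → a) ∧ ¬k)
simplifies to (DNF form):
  ¬a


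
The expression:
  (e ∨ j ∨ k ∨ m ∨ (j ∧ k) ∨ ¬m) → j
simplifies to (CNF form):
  j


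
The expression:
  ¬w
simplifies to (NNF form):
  ¬w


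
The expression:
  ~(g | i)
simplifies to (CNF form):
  ~g & ~i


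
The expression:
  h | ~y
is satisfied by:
  {h: True, y: False}
  {y: False, h: False}
  {y: True, h: True}


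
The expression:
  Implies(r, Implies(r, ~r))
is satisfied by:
  {r: False}


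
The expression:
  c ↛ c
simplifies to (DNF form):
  False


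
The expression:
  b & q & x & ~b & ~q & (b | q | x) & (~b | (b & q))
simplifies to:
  False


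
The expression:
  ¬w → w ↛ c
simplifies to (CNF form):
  w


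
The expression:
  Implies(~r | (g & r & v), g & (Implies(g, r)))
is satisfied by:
  {r: True}


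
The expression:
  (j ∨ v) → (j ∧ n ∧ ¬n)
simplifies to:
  ¬j ∧ ¬v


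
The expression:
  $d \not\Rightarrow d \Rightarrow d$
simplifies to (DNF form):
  $\text{True}$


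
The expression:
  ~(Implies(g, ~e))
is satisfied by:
  {e: True, g: True}


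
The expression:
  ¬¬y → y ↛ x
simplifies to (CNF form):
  ¬x ∨ ¬y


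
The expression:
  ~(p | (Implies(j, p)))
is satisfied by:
  {j: True, p: False}


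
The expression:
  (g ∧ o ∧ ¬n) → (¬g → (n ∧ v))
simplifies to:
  True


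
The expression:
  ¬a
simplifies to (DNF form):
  ¬a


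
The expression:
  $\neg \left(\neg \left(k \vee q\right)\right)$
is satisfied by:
  {k: True, q: True}
  {k: True, q: False}
  {q: True, k: False}


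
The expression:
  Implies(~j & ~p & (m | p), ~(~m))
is always true.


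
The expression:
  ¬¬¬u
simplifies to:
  ¬u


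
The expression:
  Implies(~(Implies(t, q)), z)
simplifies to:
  q | z | ~t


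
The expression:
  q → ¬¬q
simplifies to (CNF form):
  True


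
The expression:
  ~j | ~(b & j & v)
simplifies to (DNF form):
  ~b | ~j | ~v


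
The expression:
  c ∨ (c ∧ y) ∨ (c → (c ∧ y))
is always true.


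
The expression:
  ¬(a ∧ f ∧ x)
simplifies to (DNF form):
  ¬a ∨ ¬f ∨ ¬x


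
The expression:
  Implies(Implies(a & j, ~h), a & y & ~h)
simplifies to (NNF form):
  a & (h | y) & (j | ~h)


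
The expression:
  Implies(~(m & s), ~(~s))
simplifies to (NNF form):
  s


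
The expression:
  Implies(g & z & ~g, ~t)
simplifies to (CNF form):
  True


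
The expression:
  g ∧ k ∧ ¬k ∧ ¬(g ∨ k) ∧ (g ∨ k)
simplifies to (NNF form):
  False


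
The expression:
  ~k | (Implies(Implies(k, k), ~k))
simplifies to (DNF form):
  ~k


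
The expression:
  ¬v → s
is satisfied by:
  {v: True, s: True}
  {v: True, s: False}
  {s: True, v: False}


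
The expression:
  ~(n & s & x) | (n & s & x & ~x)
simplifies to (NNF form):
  ~n | ~s | ~x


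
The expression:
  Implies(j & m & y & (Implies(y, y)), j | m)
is always true.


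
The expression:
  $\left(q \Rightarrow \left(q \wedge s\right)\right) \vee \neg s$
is always true.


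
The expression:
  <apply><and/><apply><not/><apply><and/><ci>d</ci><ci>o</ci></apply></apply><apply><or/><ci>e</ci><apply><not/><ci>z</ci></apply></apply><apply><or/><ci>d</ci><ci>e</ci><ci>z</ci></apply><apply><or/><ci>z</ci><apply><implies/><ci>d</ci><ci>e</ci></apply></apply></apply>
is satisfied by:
  {e: True, o: False, d: False}
  {e: True, d: True, o: False}
  {e: True, o: True, d: False}


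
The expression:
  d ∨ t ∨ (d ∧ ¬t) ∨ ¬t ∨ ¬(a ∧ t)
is always true.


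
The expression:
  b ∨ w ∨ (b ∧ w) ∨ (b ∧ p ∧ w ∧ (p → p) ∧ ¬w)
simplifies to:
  b ∨ w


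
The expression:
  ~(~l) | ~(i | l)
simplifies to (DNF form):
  l | ~i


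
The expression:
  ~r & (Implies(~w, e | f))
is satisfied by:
  {e: True, w: True, f: True, r: False}
  {e: True, w: True, f: False, r: False}
  {e: True, f: True, w: False, r: False}
  {e: True, f: False, w: False, r: False}
  {w: True, f: True, e: False, r: False}
  {w: True, f: False, e: False, r: False}
  {f: True, e: False, w: False, r: False}


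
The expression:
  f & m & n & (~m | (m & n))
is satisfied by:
  {m: True, f: True, n: True}


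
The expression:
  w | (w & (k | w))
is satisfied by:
  {w: True}


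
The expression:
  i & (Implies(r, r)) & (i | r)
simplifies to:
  i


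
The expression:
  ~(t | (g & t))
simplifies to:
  ~t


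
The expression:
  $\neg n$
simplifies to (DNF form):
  $\neg n$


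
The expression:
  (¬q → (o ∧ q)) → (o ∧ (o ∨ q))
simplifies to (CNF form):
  o ∨ ¬q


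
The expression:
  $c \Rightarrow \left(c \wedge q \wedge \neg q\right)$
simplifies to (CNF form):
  $\neg c$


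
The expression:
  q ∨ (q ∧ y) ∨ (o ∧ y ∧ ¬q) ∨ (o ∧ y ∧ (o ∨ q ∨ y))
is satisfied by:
  {q: True, o: True, y: True}
  {q: True, o: True, y: False}
  {q: True, y: True, o: False}
  {q: True, y: False, o: False}
  {o: True, y: True, q: False}


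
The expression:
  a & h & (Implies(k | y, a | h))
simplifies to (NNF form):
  a & h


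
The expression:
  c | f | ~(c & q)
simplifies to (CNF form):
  True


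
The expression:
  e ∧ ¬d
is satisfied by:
  {e: True, d: False}


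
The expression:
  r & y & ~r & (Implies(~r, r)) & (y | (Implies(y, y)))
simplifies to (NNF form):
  False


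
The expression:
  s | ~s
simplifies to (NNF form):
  True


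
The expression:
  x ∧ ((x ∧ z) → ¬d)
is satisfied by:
  {x: True, z: False, d: False}
  {d: True, x: True, z: False}
  {z: True, x: True, d: False}


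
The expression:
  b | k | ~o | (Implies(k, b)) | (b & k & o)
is always true.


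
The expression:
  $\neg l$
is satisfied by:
  {l: False}


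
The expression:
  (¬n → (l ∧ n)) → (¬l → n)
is always true.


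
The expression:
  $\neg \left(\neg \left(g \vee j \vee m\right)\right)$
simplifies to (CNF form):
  $g \vee j \vee m$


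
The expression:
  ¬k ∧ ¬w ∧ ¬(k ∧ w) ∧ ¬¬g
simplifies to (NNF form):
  g ∧ ¬k ∧ ¬w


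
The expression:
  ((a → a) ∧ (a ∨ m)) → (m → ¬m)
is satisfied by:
  {m: False}


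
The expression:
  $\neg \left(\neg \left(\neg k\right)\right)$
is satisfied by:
  {k: False}


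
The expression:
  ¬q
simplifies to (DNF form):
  ¬q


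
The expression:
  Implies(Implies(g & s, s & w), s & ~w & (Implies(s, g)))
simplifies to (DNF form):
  g & s & ~w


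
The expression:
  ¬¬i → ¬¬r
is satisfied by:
  {r: True, i: False}
  {i: False, r: False}
  {i: True, r: True}


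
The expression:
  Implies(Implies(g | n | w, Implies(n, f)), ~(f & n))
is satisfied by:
  {n: False, f: False}
  {f: True, n: False}
  {n: True, f: False}


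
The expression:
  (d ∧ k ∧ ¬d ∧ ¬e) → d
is always true.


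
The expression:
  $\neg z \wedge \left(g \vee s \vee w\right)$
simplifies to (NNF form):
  $\neg z \wedge \left(g \vee s \vee w\right)$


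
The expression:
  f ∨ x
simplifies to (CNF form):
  f ∨ x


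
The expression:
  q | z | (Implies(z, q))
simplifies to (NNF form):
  True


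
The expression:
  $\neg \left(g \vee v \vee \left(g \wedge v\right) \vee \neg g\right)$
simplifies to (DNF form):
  $\text{False}$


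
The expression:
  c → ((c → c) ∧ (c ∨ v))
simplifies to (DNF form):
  True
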